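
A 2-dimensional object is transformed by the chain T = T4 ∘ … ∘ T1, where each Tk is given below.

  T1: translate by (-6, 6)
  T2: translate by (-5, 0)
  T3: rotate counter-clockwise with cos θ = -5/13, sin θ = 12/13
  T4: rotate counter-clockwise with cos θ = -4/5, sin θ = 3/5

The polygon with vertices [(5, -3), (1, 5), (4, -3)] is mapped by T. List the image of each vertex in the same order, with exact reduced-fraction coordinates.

T1 translate by (-6, 6): (5, -3) → (-1, 3); (1, 5) → (-5, 11); (4, -3) → (-2, 3)
T2 translate by (-5, 0): (-1, 3) → (-6, 3); (-5, 11) → (-10, 11); (-2, 3) → (-7, 3)
T3 rotate counter-clockwise with cos θ = -5/13, sin θ = 12/13: (-6, 3) → (-6/13, -87/13); (-10, 11) → (-82/13, -175/13); (-7, 3) → (-1/13, -99/13)
T4 rotate counter-clockwise with cos θ = -4/5, sin θ = 3/5: (-6/13, -87/13) → (57/13, 66/13); (-82/13, -175/13) → (853/65, 454/65); (-1/13, -99/13) → (301/65, 393/65)

image vertices: (57/13, 66/13), (853/65, 454/65), (301/65, 393/65)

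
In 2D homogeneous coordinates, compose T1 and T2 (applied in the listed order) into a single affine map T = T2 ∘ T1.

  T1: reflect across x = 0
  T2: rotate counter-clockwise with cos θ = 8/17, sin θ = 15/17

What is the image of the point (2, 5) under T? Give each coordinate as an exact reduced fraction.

T(p) = (-91/17, 10/17)

T1 reflect across x = 0: (2, 5) → (-2, 5)
T2 rotate counter-clockwise with cos θ = 8/17, sin θ = 15/17: (-2, 5) → (-91/17, 10/17)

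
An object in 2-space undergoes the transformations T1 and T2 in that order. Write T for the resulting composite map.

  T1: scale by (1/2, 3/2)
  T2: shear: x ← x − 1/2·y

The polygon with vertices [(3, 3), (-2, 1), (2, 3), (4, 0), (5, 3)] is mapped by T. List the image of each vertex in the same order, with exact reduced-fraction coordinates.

image vertices: (-3/4, 9/2), (-7/4, 3/2), (-5/4, 9/2), (2, 0), (1/4, 9/2)

T1 scale by (1/2, 3/2): (3, 3) → (3/2, 9/2); (-2, 1) → (-1, 3/2); (2, 3) → (1, 9/2); (4, 0) → (2, 0); (5, 3) → (5/2, 9/2)
T2 shear: x ← x − 1/2·y: (3/2, 9/2) → (-3/4, 9/2); (-1, 3/2) → (-7/4, 3/2); (1, 9/2) → (-5/4, 9/2); (2, 0) → (2, 0); (5/2, 9/2) → (1/4, 9/2)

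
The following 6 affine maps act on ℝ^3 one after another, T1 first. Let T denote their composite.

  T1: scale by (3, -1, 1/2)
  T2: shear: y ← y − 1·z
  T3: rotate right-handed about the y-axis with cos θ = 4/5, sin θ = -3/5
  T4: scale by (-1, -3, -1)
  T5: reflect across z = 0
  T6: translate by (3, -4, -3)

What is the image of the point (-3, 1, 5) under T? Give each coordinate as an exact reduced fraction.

T(p) = (117/10, 13/2, -32/5)

T1 scale by (3, -1, 1/2): (-3, 1, 5) → (-9, -1, 5/2)
T2 shear: y ← y − 1·z: (-9, -1, 5/2) → (-9, -7/2, 5/2)
T3 rotate right-handed about the y-axis with cos θ = 4/5, sin θ = -3/5: (-9, -7/2, 5/2) → (-87/10, -7/2, -17/5)
T4 scale by (-1, -3, -1): (-87/10, -7/2, -17/5) → (87/10, 21/2, 17/5)
T5 reflect across z = 0: (87/10, 21/2, 17/5) → (87/10, 21/2, -17/5)
T6 translate by (3, -4, -3): (87/10, 21/2, -17/5) → (117/10, 13/2, -32/5)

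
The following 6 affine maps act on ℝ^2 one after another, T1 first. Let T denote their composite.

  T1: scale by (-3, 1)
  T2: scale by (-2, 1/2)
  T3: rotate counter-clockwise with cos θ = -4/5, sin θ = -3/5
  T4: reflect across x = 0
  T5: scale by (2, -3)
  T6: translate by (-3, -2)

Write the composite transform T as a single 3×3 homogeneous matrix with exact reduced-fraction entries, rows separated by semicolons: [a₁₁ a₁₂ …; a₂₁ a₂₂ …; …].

T1 = [-3 0 0; 0 1 0; 0 0 1]
T2·T1 = [6 0 0; 0 1/2 0; 0 0 1]
T3·…·T1 = [-24/5 3/10 0; -18/5 -2/5 0; 0 0 1]
T4·…·T1 = [24/5 -3/10 0; -18/5 -2/5 0; 0 0 1]
T5·…·T1 = [48/5 -3/5 0; 54/5 6/5 0; 0 0 1]
T6·…·T1 = [48/5 -3/5 -3; 54/5 6/5 -2; 0 0 1]

T = [48/5 -3/5 -3; 54/5 6/5 -2; 0 0 1]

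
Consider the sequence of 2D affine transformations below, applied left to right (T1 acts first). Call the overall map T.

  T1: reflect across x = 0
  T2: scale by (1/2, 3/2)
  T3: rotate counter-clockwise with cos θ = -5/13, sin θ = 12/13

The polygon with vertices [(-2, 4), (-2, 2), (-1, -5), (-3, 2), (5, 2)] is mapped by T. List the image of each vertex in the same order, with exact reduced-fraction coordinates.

T1 reflect across x = 0: (-2, 4) → (2, 4); (-2, 2) → (2, 2); (-1, -5) → (1, -5); (-3, 2) → (3, 2); (5, 2) → (-5, 2)
T2 scale by (1/2, 3/2): (2, 4) → (1, 6); (2, 2) → (1, 3); (1, -5) → (1/2, -15/2); (3, 2) → (3/2, 3); (-5, 2) → (-5/2, 3)
T3 rotate counter-clockwise with cos θ = -5/13, sin θ = 12/13: (1, 6) → (-77/13, -18/13); (1, 3) → (-41/13, -3/13); (1/2, -15/2) → (175/26, 87/26); (3/2, 3) → (-87/26, 3/13); (-5/2, 3) → (-47/26, -45/13)

image vertices: (-77/13, -18/13), (-41/13, -3/13), (175/26, 87/26), (-87/26, 3/13), (-47/26, -45/13)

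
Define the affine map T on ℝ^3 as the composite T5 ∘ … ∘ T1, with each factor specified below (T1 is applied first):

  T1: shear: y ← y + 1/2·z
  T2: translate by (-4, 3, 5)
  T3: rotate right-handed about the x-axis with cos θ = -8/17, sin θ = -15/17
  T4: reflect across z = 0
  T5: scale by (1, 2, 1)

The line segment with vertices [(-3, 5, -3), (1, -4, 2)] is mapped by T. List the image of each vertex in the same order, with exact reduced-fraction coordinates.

image vertices: (-7, -44/17, 227/34), (-3, 210/17, 56/17)

T1 shear: y ← y + 1/2·z: (-3, 5, -3) → (-3, 7/2, -3); (1, -4, 2) → (1, -3, 2)
T2 translate by (-4, 3, 5): (-3, 7/2, -3) → (-7, 13/2, 2); (1, -3, 2) → (-3, 0, 7)
T3 rotate right-handed about the x-axis with cos θ = -8/17, sin θ = -15/17: (-7, 13/2, 2) → (-7, -22/17, -227/34); (-3, 0, 7) → (-3, 105/17, -56/17)
T4 reflect across z = 0: (-7, -22/17, -227/34) → (-7, -22/17, 227/34); (-3, 105/17, -56/17) → (-3, 105/17, 56/17)
T5 scale by (1, 2, 1): (-7, -22/17, 227/34) → (-7, -44/17, 227/34); (-3, 105/17, 56/17) → (-3, 210/17, 56/17)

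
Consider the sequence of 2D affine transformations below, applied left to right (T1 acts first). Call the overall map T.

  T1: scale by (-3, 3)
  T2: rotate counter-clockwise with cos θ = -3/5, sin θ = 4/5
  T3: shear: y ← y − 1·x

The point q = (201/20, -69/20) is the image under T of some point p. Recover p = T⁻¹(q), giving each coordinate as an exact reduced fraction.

T1 = [-3 0 0; 0 3 0; 0 0 1]
T2·T1 = [9/5 -12/5 0; -12/5 -9/5 0; 0 0 1]
T3·…·T1 = [9/5 -12/5 0; -21/5 3/5 0; 0 0 1]
det M = -9; M⁻¹ = [-1/15 -4/15 0; -7/15 -1/5 0; 0 0 1]
M⁻¹ · (201/20, -69/20)ᵀ = (1/4, -4)ᵀ

p = (1/4, -4)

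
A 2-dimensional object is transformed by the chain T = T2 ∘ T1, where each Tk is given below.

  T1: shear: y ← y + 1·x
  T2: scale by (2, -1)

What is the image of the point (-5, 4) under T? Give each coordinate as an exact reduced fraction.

T1 shear: y ← y + 1·x: (-5, 4) → (-5, -1)
T2 scale by (2, -1): (-5, -1) → (-10, 1)

T(p) = (-10, 1)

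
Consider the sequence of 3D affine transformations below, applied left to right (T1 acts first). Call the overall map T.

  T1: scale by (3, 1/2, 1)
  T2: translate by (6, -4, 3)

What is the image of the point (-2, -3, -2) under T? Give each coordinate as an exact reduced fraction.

T1 scale by (3, 1/2, 1): (-2, -3, -2) → (-6, -3/2, -2)
T2 translate by (6, -4, 3): (-6, -3/2, -2) → (0, -11/2, 1)

T(p) = (0, -11/2, 1)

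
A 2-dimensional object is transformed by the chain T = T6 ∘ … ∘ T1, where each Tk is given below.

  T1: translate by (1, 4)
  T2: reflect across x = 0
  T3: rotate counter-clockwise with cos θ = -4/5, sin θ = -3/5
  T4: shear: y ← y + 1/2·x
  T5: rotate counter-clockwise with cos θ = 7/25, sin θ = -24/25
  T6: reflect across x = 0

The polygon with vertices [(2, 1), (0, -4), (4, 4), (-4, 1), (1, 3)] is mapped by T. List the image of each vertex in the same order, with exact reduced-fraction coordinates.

T1 translate by (1, 4): (2, 1) → (3, 5); (0, -4) → (1, 0); (4, 4) → (5, 8); (-4, 1) → (-3, 5); (1, 3) → (2, 7)
T2 reflect across x = 0: (3, 5) → (-3, 5); (1, 0) → (-1, 0); (5, 8) → (-5, 8); (-3, 5) → (3, 5); (2, 7) → (-2, 7)
T3 rotate counter-clockwise with cos θ = -4/5, sin θ = -3/5: (-3, 5) → (27/5, -11/5); (-1, 0) → (4/5, 3/5); (-5, 8) → (44/5, -17/5); (3, 5) → (3/5, -29/5); (-2, 7) → (29/5, -22/5)
T4 shear: y ← y + 1/2·x: (27/5, -11/5) → (27/5, 1/2); (4/5, 3/5) → (4/5, 1); (44/5, -17/5) → (44/5, 1); (3/5, -29/5) → (3/5, -11/2); (29/5, -22/5) → (29/5, -3/2)
T5 rotate counter-clockwise with cos θ = 7/25, sin θ = -24/25: (27/5, 1/2) → (249/125, -1261/250); (4/5, 1) → (148/125, -61/125); (44/5, 1) → (428/125, -1021/125); (3/5, -11/2) → (-639/125, -529/250); (29/5, -3/2) → (23/125, -1497/250)
T6 reflect across x = 0: (249/125, -1261/250) → (-249/125, -1261/250); (148/125, -61/125) → (-148/125, -61/125); (428/125, -1021/125) → (-428/125, -1021/125); (-639/125, -529/250) → (639/125, -529/250); (23/125, -1497/250) → (-23/125, -1497/250)

image vertices: (-249/125, -1261/250), (-148/125, -61/125), (-428/125, -1021/125), (639/125, -529/250), (-23/125, -1497/250)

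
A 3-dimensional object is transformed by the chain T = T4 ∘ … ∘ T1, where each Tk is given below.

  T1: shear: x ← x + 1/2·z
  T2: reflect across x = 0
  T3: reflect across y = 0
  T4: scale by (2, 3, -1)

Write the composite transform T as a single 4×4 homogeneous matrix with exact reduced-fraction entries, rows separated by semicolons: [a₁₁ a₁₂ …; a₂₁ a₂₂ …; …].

T1 = [1 0 1/2 0; 0 1 0 0; 0 0 1 0; 0 0 0 1]
T2·T1 = [-1 0 -1/2 0; 0 1 0 0; 0 0 1 0; 0 0 0 1]
T3·…·T1 = [-1 0 -1/2 0; 0 -1 0 0; 0 0 1 0; 0 0 0 1]
T4·…·T1 = [-2 0 -1 0; 0 -3 0 0; 0 0 -1 0; 0 0 0 1]

T = [-2 0 -1 0; 0 -3 0 0; 0 0 -1 0; 0 0 0 1]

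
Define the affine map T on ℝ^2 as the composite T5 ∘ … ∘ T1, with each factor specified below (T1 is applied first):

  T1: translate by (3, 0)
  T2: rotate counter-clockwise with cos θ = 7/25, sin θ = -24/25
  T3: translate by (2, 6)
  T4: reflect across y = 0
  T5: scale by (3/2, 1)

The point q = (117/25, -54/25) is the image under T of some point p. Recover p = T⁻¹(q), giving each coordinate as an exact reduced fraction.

T1 = [1 0 3; 0 1 0; 0 0 1]
T2·T1 = [7/25 24/25 21/25; -24/25 7/25 -72/25; 0 0 1]
T3·…·T1 = [7/25 24/25 71/25; -24/25 7/25 78/25; 0 0 1]
T4·…·T1 = [7/25 24/25 71/25; 24/25 -7/25 -78/25; 0 0 1]
T5·…·T1 = [21/50 36/25 213/50; 24/25 -7/25 -78/25; 0 0 1]
det M = -3/2; M⁻¹ = [14/75 24/25 11/5; 16/25 -7/25 -18/5; 0 0 1]
M⁻¹ · (117/25, -54/25)ᵀ = (1, 0)ᵀ

p = (1, 0)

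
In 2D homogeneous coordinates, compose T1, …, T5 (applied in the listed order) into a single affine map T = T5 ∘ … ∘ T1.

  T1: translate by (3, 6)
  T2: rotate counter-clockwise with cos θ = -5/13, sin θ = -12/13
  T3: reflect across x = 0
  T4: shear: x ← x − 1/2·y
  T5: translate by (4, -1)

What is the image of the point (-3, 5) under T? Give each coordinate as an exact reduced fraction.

T1 translate by (3, 6): (-3, 5) → (0, 11)
T2 rotate counter-clockwise with cos θ = -5/13, sin θ = -12/13: (0, 11) → (132/13, -55/13)
T3 reflect across x = 0: (132/13, -55/13) → (-132/13, -55/13)
T4 shear: x ← x − 1/2·y: (-132/13, -55/13) → (-209/26, -55/13)
T5 translate by (4, -1): (-209/26, -55/13) → (-105/26, -68/13)

T(p) = (-105/26, -68/13)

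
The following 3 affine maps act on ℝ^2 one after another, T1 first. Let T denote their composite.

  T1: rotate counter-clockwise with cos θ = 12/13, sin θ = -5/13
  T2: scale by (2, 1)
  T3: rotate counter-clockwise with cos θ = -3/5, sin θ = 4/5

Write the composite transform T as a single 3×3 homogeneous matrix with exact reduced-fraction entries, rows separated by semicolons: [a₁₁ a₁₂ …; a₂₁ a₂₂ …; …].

T1 = [12/13 5/13 0; -5/13 12/13 0; 0 0 1]
T2·T1 = [24/13 10/13 0; -5/13 12/13 0; 0 0 1]
T3·…·T1 = [-4/5 -6/5 0; 111/65 4/65 0; 0 0 1]

T = [-4/5 -6/5 0; 111/65 4/65 0; 0 0 1]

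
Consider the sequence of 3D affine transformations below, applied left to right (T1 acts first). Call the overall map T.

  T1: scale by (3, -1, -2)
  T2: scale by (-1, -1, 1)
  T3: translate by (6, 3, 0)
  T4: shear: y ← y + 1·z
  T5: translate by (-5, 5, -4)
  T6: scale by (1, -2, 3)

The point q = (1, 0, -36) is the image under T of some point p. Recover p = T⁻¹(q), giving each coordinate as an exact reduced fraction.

T1 = [3 0 0 0; 0 -1 0 0; 0 0 -2 0; 0 0 0 1]
T2·T1 = [-3 0 0 0; 0 1 0 0; 0 0 -2 0; 0 0 0 1]
T3·…·T1 = [-3 0 0 6; 0 1 0 3; 0 0 -2 0; 0 0 0 1]
T4·…·T1 = [-3 0 0 6; 0 1 -2 3; 0 0 -2 0; 0 0 0 1]
T5·…·T1 = [-3 0 0 1; 0 1 -2 8; 0 0 -2 -4; 0 0 0 1]
T6·…·T1 = [-3 0 0 1; 0 -2 4 -16; 0 0 -6 -12; 0 0 0 1]
det M = -36; M⁻¹ = [-1/3 0 0 1/3; 0 -1/2 -1/3 -12; 0 0 -1/6 -2; 0 0 0 1]
M⁻¹ · (1, 0, -36)ᵀ = (0, 0, 4)ᵀ

p = (0, 0, 4)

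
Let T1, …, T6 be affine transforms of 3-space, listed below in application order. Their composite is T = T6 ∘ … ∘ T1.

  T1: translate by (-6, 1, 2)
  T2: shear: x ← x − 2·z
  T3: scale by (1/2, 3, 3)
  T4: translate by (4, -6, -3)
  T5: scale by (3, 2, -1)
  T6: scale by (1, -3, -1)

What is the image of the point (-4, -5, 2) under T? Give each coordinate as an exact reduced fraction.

T(p) = (-15, 108, 9)

T1 translate by (-6, 1, 2): (-4, -5, 2) → (-10, -4, 4)
T2 shear: x ← x − 2·z: (-10, -4, 4) → (-18, -4, 4)
T3 scale by (1/2, 3, 3): (-18, -4, 4) → (-9, -12, 12)
T4 translate by (4, -6, -3): (-9, -12, 12) → (-5, -18, 9)
T5 scale by (3, 2, -1): (-5, -18, 9) → (-15, -36, -9)
T6 scale by (1, -3, -1): (-15, -36, -9) → (-15, 108, 9)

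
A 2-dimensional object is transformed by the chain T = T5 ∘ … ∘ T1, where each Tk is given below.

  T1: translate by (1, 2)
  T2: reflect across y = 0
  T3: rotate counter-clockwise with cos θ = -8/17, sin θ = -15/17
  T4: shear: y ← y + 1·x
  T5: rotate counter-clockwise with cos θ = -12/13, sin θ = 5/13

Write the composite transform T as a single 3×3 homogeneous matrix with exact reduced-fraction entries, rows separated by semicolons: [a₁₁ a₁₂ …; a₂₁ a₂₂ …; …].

T = [211/221 215/221 641/221; 236/221 9/221 254/221; 0 0 1]

T1 = [1 0 1; 0 1 2; 0 0 1]
T2·T1 = [1 0 1; 0 -1 -2; 0 0 1]
T3·…·T1 = [-8/17 -15/17 -38/17; -15/17 8/17 1/17; 0 0 1]
T4·…·T1 = [-8/17 -15/17 -38/17; -23/17 -7/17 -37/17; 0 0 1]
T5·…·T1 = [211/221 215/221 641/221; 236/221 9/221 254/221; 0 0 1]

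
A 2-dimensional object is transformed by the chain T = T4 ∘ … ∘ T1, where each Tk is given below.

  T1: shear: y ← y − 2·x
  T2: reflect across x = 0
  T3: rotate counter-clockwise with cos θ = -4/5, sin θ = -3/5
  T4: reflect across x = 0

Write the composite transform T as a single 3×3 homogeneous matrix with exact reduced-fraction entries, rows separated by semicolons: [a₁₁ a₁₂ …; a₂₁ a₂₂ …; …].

T = [2/5 -3/5 0; 11/5 -4/5 0; 0 0 1]

T1 = [1 0 0; -2 1 0; 0 0 1]
T2·T1 = [-1 0 0; -2 1 0; 0 0 1]
T3·…·T1 = [-2/5 3/5 0; 11/5 -4/5 0; 0 0 1]
T4·…·T1 = [2/5 -3/5 0; 11/5 -4/5 0; 0 0 1]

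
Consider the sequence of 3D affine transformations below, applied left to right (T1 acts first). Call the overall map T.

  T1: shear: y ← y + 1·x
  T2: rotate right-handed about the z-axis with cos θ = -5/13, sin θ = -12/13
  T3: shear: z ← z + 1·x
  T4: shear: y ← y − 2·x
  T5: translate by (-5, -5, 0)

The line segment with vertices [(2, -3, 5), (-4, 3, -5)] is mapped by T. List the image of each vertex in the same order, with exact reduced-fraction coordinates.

image vertices: (-87/13, -40/13, 43/13), (-57/13, -28/13, -57/13)

T1 shear: y ← y + 1·x: (2, -3, 5) → (2, -1, 5); (-4, 3, -5) → (-4, -1, -5)
T2 rotate right-handed about the z-axis with cos θ = -5/13, sin θ = -12/13: (2, -1, 5) → (-22/13, -19/13, 5); (-4, -1, -5) → (8/13, 53/13, -5)
T3 shear: z ← z + 1·x: (-22/13, -19/13, 5) → (-22/13, -19/13, 43/13); (8/13, 53/13, -5) → (8/13, 53/13, -57/13)
T4 shear: y ← y − 2·x: (-22/13, -19/13, 43/13) → (-22/13, 25/13, 43/13); (8/13, 53/13, -57/13) → (8/13, 37/13, -57/13)
T5 translate by (-5, -5, 0): (-22/13, 25/13, 43/13) → (-87/13, -40/13, 43/13); (8/13, 37/13, -57/13) → (-57/13, -28/13, -57/13)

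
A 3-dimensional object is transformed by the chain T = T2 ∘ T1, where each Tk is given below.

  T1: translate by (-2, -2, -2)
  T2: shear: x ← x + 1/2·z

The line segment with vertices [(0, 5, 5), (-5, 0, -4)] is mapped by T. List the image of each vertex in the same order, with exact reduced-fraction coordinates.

image vertices: (-1/2, 3, 3), (-10, -2, -6)

T1 translate by (-2, -2, -2): (0, 5, 5) → (-2, 3, 3); (-5, 0, -4) → (-7, -2, -6)
T2 shear: x ← x + 1/2·z: (-2, 3, 3) → (-1/2, 3, 3); (-7, -2, -6) → (-10, -2, -6)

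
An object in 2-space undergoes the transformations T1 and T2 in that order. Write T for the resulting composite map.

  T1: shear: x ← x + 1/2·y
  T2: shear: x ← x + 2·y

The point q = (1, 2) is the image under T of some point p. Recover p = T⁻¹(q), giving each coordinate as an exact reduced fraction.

p = (-4, 2)

T1 = [1 1/2 0; 0 1 0; 0 0 1]
T2·T1 = [1 5/2 0; 0 1 0; 0 0 1]
det M = 1; M⁻¹ = [1 -5/2 0; 0 1 0; 0 0 1]
M⁻¹ · (1, 2)ᵀ = (-4, 2)ᵀ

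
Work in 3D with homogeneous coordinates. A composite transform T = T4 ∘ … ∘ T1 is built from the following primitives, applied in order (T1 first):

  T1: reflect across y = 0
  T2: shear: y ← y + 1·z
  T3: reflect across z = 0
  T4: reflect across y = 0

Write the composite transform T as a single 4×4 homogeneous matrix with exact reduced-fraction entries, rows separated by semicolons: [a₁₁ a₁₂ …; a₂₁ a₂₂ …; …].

T1 = [1 0 0 0; 0 -1 0 0; 0 0 1 0; 0 0 0 1]
T2·T1 = [1 0 0 0; 0 -1 1 0; 0 0 1 0; 0 0 0 1]
T3·…·T1 = [1 0 0 0; 0 -1 1 0; 0 0 -1 0; 0 0 0 1]
T4·…·T1 = [1 0 0 0; 0 1 -1 0; 0 0 -1 0; 0 0 0 1]

T = [1 0 0 0; 0 1 -1 0; 0 0 -1 0; 0 0 0 1]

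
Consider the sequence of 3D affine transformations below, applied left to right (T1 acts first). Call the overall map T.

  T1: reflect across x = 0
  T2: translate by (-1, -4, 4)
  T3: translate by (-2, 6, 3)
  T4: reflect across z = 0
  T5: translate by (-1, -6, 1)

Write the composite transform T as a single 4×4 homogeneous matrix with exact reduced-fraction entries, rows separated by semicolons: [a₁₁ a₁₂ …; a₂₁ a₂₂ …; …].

T = [-1 0 0 -4; 0 1 0 -4; 0 0 -1 -6; 0 0 0 1]

T1 = [-1 0 0 0; 0 1 0 0; 0 0 1 0; 0 0 0 1]
T2·T1 = [-1 0 0 -1; 0 1 0 -4; 0 0 1 4; 0 0 0 1]
T3·…·T1 = [-1 0 0 -3; 0 1 0 2; 0 0 1 7; 0 0 0 1]
T4·…·T1 = [-1 0 0 -3; 0 1 0 2; 0 0 -1 -7; 0 0 0 1]
T5·…·T1 = [-1 0 0 -4; 0 1 0 -4; 0 0 -1 -6; 0 0 0 1]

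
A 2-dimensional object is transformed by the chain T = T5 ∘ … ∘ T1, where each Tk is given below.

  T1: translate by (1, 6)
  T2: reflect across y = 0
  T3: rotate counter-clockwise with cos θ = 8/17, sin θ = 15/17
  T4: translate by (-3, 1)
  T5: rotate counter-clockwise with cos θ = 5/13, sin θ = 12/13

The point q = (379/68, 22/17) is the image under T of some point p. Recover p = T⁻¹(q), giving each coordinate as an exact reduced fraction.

p = (-3, 9/4)

T1 = [1 0 1; 0 1 6; 0 0 1]
T2·T1 = [1 0 1; 0 -1 -6; 0 0 1]
T3·…·T1 = [8/17 15/17 98/17; 15/17 -8/17 -33/17; 0 0 1]
T4·…·T1 = [8/17 15/17 47/17; 15/17 -8/17 -16/17; 0 0 1]
T5·…·T1 = [-140/221 171/221 427/221; 171/221 140/221 484/221; 0 0 1]
det M = -1; M⁻¹ = [-140/221 171/221 -8/17; 171/221 140/221 -49/17; 0 0 1]
M⁻¹ · (379/68, 22/17)ᵀ = (-3, 9/4)ᵀ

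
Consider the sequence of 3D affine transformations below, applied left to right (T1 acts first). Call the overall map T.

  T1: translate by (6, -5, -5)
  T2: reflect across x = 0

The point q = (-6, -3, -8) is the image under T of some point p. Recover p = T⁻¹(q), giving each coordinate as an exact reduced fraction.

p = (0, 2, -3)

T1 = [1 0 0 6; 0 1 0 -5; 0 0 1 -5; 0 0 0 1]
T2·T1 = [-1 0 0 -6; 0 1 0 -5; 0 0 1 -5; 0 0 0 1]
det M = -1; M⁻¹ = [-1 0 0 -6; 0 1 0 5; 0 0 1 5; 0 0 0 1]
M⁻¹ · (-6, -3, -8)ᵀ = (0, 2, -3)ᵀ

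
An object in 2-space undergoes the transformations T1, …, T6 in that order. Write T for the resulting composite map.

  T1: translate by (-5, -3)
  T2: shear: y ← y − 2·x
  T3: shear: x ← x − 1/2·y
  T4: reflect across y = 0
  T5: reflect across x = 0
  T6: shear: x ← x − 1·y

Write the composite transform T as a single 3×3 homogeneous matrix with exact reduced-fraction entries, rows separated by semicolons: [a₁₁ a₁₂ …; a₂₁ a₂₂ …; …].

T = [-4 3/2 31/2; 2 -1 -7; 0 0 1]

T1 = [1 0 -5; 0 1 -3; 0 0 1]
T2·T1 = [1 0 -5; -2 1 7; 0 0 1]
T3·…·T1 = [2 -1/2 -17/2; -2 1 7; 0 0 1]
T4·…·T1 = [2 -1/2 -17/2; 2 -1 -7; 0 0 1]
T5·…·T1 = [-2 1/2 17/2; 2 -1 -7; 0 0 1]
T6·…·T1 = [-4 3/2 31/2; 2 -1 -7; 0 0 1]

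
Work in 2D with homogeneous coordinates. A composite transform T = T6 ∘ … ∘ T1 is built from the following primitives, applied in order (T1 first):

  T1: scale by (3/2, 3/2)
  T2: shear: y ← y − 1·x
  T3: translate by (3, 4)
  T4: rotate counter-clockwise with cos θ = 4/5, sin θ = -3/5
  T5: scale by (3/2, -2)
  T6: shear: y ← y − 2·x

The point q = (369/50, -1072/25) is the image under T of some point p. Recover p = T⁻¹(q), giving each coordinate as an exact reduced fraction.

T1 = [3/2 0 0; 0 3/2 0; 0 0 1]
T2·T1 = [3/2 0 0; -3/2 3/2 0; 0 0 1]
T3·…·T1 = [3/2 0 3; -3/2 3/2 4; 0 0 1]
T4·…·T1 = [3/10 9/10 24/5; -21/10 6/5 7/5; 0 0 1]
T5·…·T1 = [9/20 27/20 36/5; 21/5 -12/5 -14/5; 0 0 1]
T6·…·T1 = [9/20 27/20 36/5; 33/10 -51/10 -86/5; 0 0 1]
det M = -27/4; M⁻¹ = [34/45 1/5 -2; 22/45 -1/15 -14/3; 0 0 1]
M⁻¹ · (369/50, -1072/25)ᵀ = (-5, 9/5)ᵀ

p = (-5, 9/5)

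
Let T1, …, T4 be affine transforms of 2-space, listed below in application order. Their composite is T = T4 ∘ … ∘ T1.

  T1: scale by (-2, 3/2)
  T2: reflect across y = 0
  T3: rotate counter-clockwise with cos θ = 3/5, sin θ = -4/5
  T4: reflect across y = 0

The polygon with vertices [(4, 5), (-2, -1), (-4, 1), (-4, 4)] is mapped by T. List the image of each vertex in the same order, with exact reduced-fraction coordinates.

T1 scale by (-2, 3/2): (4, 5) → (-8, 15/2); (-2, -1) → (4, -3/2); (-4, 1) → (8, 3/2); (-4, 4) → (8, 6)
T2 reflect across y = 0: (-8, 15/2) → (-8, -15/2); (4, -3/2) → (4, 3/2); (8, 3/2) → (8, -3/2); (8, 6) → (8, -6)
T3 rotate counter-clockwise with cos θ = 3/5, sin θ = -4/5: (-8, -15/2) → (-54/5, 19/10); (4, 3/2) → (18/5, -23/10); (8, -3/2) → (18/5, -73/10); (8, -6) → (0, -10)
T4 reflect across y = 0: (-54/5, 19/10) → (-54/5, -19/10); (18/5, -23/10) → (18/5, 23/10); (18/5, -73/10) → (18/5, 73/10); (0, -10) → (0, 10)

image vertices: (-54/5, -19/10), (18/5, 23/10), (18/5, 73/10), (0, 10)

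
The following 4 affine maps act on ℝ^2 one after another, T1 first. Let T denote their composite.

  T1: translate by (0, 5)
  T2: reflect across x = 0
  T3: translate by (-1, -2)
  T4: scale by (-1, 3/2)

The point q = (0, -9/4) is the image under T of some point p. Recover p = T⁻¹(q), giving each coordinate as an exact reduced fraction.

T1 = [1 0 0; 0 1 5; 0 0 1]
T2·T1 = [-1 0 0; 0 1 5; 0 0 1]
T3·…·T1 = [-1 0 -1; 0 1 3; 0 0 1]
T4·…·T1 = [1 0 1; 0 3/2 9/2; 0 0 1]
det M = 3/2; M⁻¹ = [1 0 -1; 0 2/3 -3; 0 0 1]
M⁻¹ · (0, -9/4)ᵀ = (-1, -9/2)ᵀ

p = (-1, -9/2)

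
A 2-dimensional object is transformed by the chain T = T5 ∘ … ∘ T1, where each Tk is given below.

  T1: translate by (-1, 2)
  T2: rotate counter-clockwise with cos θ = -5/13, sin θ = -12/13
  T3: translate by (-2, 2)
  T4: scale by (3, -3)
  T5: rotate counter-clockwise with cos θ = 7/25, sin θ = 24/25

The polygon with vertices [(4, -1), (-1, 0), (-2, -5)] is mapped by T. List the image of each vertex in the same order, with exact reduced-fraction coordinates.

image vertices: (-1689/325, -1773/325), (3048/325, -264/325), (4557/325, -5001/325)

T1 translate by (-1, 2): (4, -1) → (3, 1); (-1, 0) → (-2, 2); (-2, -5) → (-3, -3)
T2 rotate counter-clockwise with cos θ = -5/13, sin θ = -12/13: (3, 1) → (-3/13, -41/13); (-2, 2) → (34/13, 14/13); (-3, -3) → (-21/13, 51/13)
T3 translate by (-2, 2): (-3/13, -41/13) → (-29/13, -15/13); (34/13, 14/13) → (8/13, 40/13); (-21/13, 51/13) → (-47/13, 77/13)
T4 scale by (3, -3): (-29/13, -15/13) → (-87/13, 45/13); (8/13, 40/13) → (24/13, -120/13); (-47/13, 77/13) → (-141/13, -231/13)
T5 rotate counter-clockwise with cos θ = 7/25, sin θ = 24/25: (-87/13, 45/13) → (-1689/325, -1773/325); (24/13, -120/13) → (3048/325, -264/325); (-141/13, -231/13) → (4557/325, -5001/325)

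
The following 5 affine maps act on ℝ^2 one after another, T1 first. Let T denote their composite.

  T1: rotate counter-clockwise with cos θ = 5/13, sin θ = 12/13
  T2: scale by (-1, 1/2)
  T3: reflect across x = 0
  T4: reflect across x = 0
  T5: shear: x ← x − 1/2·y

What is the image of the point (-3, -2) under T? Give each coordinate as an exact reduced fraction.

T(p) = (5/26, -23/13)

T1 rotate counter-clockwise with cos θ = 5/13, sin θ = 12/13: (-3, -2) → (9/13, -46/13)
T2 scale by (-1, 1/2): (9/13, -46/13) → (-9/13, -23/13)
T3 reflect across x = 0: (-9/13, -23/13) → (9/13, -23/13)
T4 reflect across x = 0: (9/13, -23/13) → (-9/13, -23/13)
T5 shear: x ← x − 1/2·y: (-9/13, -23/13) → (5/26, -23/13)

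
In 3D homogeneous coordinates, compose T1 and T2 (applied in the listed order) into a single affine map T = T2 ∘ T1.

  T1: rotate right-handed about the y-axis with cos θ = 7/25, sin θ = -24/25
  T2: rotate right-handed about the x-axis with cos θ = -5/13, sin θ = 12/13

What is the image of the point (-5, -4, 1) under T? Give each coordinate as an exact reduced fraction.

T1 rotate right-handed about the y-axis with cos θ = 7/25, sin θ = -24/25: (-5, -4, 1) → (-59/25, -4, -113/25)
T2 rotate right-handed about the x-axis with cos θ = -5/13, sin θ = 12/13: (-59/25, -4, -113/25) → (-59/25, 1856/325, -127/65)

T(p) = (-59/25, 1856/325, -127/65)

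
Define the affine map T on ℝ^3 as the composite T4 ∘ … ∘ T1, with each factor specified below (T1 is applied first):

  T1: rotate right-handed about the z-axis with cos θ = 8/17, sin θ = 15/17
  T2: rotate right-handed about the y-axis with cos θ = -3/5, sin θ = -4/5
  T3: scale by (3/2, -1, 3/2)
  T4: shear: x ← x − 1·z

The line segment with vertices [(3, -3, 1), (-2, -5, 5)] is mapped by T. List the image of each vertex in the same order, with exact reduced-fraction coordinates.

image vertices: (-150/17, -21/17, 135/34), (-747/85, 70/17, -57/170)

T1 rotate right-handed about the z-axis with cos θ = 8/17, sin θ = 15/17: (3, -3, 1) → (69/17, 21/17, 1); (-2, -5, 5) → (59/17, -70/17, 5)
T2 rotate right-handed about the y-axis with cos θ = -3/5, sin θ = -4/5: (69/17, 21/17, 1) → (-55/17, 21/17, 45/17); (59/17, -70/17, 5) → (-517/85, -70/17, -19/85)
T3 scale by (3/2, -1, 3/2): (-55/17, 21/17, 45/17) → (-165/34, -21/17, 135/34); (-517/85, -70/17, -19/85) → (-1551/170, 70/17, -57/170)
T4 shear: x ← x − 1·z: (-165/34, -21/17, 135/34) → (-150/17, -21/17, 135/34); (-1551/170, 70/17, -57/170) → (-747/85, 70/17, -57/170)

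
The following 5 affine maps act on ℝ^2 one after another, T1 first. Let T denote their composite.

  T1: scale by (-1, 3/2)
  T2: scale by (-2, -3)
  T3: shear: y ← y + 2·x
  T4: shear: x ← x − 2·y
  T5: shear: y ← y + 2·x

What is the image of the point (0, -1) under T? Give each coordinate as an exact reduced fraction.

T1 scale by (-1, 3/2): (0, -1) → (0, -3/2)
T2 scale by (-2, -3): (0, -3/2) → (0, 9/2)
T3 shear: y ← y + 2·x: (0, 9/2) → (0, 9/2)
T4 shear: x ← x − 2·y: (0, 9/2) → (-9, 9/2)
T5 shear: y ← y + 2·x: (-9, 9/2) → (-9, -27/2)

T(p) = (-9, -27/2)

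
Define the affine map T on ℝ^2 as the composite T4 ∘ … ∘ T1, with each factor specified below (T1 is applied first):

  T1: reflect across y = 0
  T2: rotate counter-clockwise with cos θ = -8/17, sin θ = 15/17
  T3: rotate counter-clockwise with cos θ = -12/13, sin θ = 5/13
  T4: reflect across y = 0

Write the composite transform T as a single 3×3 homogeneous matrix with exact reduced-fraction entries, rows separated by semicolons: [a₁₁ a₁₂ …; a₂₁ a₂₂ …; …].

T = [21/221 -220/221 0; 220/221 21/221 0; 0 0 1]

T1 = [1 0 0; 0 -1 0; 0 0 1]
T2·T1 = [-8/17 15/17 0; 15/17 8/17 0; 0 0 1]
T3·…·T1 = [21/221 -220/221 0; -220/221 -21/221 0; 0 0 1]
T4·…·T1 = [21/221 -220/221 0; 220/221 21/221 0; 0 0 1]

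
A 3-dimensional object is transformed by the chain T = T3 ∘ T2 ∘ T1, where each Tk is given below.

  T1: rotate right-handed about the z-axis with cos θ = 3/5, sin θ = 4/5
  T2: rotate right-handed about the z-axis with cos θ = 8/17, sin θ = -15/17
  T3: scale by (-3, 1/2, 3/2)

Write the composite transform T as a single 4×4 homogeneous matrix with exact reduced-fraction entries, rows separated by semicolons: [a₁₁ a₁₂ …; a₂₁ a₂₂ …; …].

T = [-252/85 -39/85 0 0; -13/170 42/85 0 0; 0 0 3/2 0; 0 0 0 1]

T1 = [3/5 -4/5 0 0; 4/5 3/5 0 0; 0 0 1 0; 0 0 0 1]
T2·T1 = [84/85 13/85 0 0; -13/85 84/85 0 0; 0 0 1 0; 0 0 0 1]
T3·…·T1 = [-252/85 -39/85 0 0; -13/170 42/85 0 0; 0 0 3/2 0; 0 0 0 1]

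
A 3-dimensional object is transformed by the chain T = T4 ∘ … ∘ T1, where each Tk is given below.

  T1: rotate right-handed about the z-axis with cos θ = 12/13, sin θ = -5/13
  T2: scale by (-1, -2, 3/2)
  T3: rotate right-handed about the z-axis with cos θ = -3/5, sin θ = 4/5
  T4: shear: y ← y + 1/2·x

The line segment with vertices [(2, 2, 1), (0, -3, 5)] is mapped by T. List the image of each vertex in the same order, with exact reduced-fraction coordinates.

T1 rotate right-handed about the z-axis with cos θ = 12/13, sin θ = -5/13: (2, 2, 1) → (34/13, 14/13, 1); (0, -3, 5) → (-15/13, -36/13, 5)
T2 scale by (-1, -2, 3/2): (34/13, 14/13, 1) → (-34/13, -28/13, 3/2); (-15/13, -36/13, 5) → (15/13, 72/13, 15/2)
T3 rotate right-handed about the z-axis with cos θ = -3/5, sin θ = 4/5: (-34/13, -28/13, 3/2) → (214/65, -4/5, 3/2); (15/13, 72/13, 15/2) → (-333/65, -12/5, 15/2)
T4 shear: y ← y + 1/2·x: (214/65, -4/5, 3/2) → (214/65, 11/13, 3/2); (-333/65, -12/5, 15/2) → (-333/65, -129/26, 15/2)

image vertices: (214/65, 11/13, 3/2), (-333/65, -129/26, 15/2)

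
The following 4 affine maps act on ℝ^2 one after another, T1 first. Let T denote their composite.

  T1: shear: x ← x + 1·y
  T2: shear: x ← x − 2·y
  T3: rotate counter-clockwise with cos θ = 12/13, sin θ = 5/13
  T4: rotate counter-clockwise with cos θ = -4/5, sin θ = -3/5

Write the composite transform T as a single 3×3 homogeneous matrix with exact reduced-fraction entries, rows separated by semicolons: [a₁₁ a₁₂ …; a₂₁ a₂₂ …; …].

T1 = [1 1 0; 0 1 0; 0 0 1]
T2·T1 = [1 -1 0; 0 1 0; 0 0 1]
T3·…·T1 = [12/13 -17/13 0; 5/13 7/13 0; 0 0 1]
T4·…·T1 = [-33/65 89/65 0; -56/65 23/65 0; 0 0 1]

T = [-33/65 89/65 0; -56/65 23/65 0; 0 0 1]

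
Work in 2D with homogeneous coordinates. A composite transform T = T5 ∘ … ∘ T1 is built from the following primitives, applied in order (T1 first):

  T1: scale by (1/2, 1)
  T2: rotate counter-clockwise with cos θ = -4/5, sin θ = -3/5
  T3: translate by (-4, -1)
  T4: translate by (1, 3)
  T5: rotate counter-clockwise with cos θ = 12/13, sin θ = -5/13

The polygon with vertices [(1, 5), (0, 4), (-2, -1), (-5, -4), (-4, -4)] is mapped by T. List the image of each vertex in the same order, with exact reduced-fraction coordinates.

image vertices: (-163/130, -128/65), (-66/65, -57/65), (-83/65, 274/65), (-73/130, 487/65), (-68/65, 479/65)

T1 scale by (1/2, 1): (1, 5) → (1/2, 5); (0, 4) → (0, 4); (-2, -1) → (-1, -1); (-5, -4) → (-5/2, -4); (-4, -4) → (-2, -4)
T2 rotate counter-clockwise with cos θ = -4/5, sin θ = -3/5: (1/2, 5) → (13/5, -43/10); (0, 4) → (12/5, -16/5); (-1, -1) → (1/5, 7/5); (-5/2, -4) → (-2/5, 47/10); (-2, -4) → (-4/5, 22/5)
T3 translate by (-4, -1): (13/5, -43/10) → (-7/5, -53/10); (12/5, -16/5) → (-8/5, -21/5); (1/5, 7/5) → (-19/5, 2/5); (-2/5, 47/10) → (-22/5, 37/10); (-4/5, 22/5) → (-24/5, 17/5)
T4 translate by (1, 3): (-7/5, -53/10) → (-2/5, -23/10); (-8/5, -21/5) → (-3/5, -6/5); (-19/5, 2/5) → (-14/5, 17/5); (-22/5, 37/10) → (-17/5, 67/10); (-24/5, 17/5) → (-19/5, 32/5)
T5 rotate counter-clockwise with cos θ = 12/13, sin θ = -5/13: (-2/5, -23/10) → (-163/130, -128/65); (-3/5, -6/5) → (-66/65, -57/65); (-14/5, 17/5) → (-83/65, 274/65); (-17/5, 67/10) → (-73/130, 487/65); (-19/5, 32/5) → (-68/65, 479/65)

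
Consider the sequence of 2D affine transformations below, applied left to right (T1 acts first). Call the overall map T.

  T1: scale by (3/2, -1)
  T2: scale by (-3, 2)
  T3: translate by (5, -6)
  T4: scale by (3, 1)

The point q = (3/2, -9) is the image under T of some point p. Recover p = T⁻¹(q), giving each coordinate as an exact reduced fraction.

T1 = [3/2 0 0; 0 -1 0; 0 0 1]
T2·T1 = [-9/2 0 0; 0 -2 0; 0 0 1]
T3·…·T1 = [-9/2 0 5; 0 -2 -6; 0 0 1]
T4·…·T1 = [-27/2 0 15; 0 -2 -6; 0 0 1]
det M = 27; M⁻¹ = [-2/27 0 10/9; 0 -1/2 -3; 0 0 1]
M⁻¹ · (3/2, -9)ᵀ = (1, 3/2)ᵀ

p = (1, 3/2)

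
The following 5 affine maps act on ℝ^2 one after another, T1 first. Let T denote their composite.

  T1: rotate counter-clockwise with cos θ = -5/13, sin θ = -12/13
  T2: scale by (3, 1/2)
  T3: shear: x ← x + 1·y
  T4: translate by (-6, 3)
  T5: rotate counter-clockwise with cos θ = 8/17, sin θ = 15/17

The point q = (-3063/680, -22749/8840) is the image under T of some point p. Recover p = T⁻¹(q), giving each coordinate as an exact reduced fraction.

p = (1/5, 3/4)

T1 = [-5/13 12/13 0; -12/13 -5/13 0; 0 0 1]
T2·T1 = [-15/13 36/13 0; -6/13 -5/26 0; 0 0 1]
T3·…·T1 = [-21/13 67/26 0; -6/13 -5/26 0; 0 0 1]
T4·…·T1 = [-21/13 67/26 -6; -6/13 -5/26 3; 0 0 1]
T5·…·T1 = [-6/17 47/34 -93/17; -363/221 965/442 -66/17; 0 0 1]
det M = 3/2; M⁻¹ = [965/663 -47/51 57/13; 242/221 -4/17 66/13; 0 0 1]
M⁻¹ · (-3063/680, -22749/8840)ᵀ = (1/5, 3/4)ᵀ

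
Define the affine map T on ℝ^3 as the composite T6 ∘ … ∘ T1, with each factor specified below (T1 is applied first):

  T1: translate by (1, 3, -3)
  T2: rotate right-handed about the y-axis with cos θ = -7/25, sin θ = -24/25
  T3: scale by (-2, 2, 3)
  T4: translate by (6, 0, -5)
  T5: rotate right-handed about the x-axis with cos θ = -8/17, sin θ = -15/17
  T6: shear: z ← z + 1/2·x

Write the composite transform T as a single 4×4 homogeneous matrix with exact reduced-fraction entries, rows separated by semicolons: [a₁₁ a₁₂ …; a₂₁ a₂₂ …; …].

T1 = [1 0 0 1; 0 1 0 3; 0 0 1 -3; 0 0 0 1]
T2·T1 = [-7/25 0 -24/25 13/5; 0 1 0 3; 24/25 0 -7/25 9/5; 0 0 0 1]
T3·…·T1 = [14/25 0 48/25 -26/5; 0 2 0 6; 72/25 0 -21/25 27/5; 0 0 0 1]
T4·…·T1 = [14/25 0 48/25 4/5; 0 2 0 6; 72/25 0 -21/25 2/5; 0 0 0 1]
T5·…·T1 = [14/25 0 48/25 4/5; 216/85 -16/17 -63/85 -42/17; -576/425 -30/17 168/425 -466/85; 0 0 0 1]
T6·…·T1 = [14/25 0 48/25 4/5; 216/85 -16/17 -63/85 -42/17; -457/425 -30/17 576/425 -432/85; 0 0 0 1]

T = [14/25 0 48/25 4/5; 216/85 -16/17 -63/85 -42/17; -457/425 -30/17 576/425 -432/85; 0 0 0 1]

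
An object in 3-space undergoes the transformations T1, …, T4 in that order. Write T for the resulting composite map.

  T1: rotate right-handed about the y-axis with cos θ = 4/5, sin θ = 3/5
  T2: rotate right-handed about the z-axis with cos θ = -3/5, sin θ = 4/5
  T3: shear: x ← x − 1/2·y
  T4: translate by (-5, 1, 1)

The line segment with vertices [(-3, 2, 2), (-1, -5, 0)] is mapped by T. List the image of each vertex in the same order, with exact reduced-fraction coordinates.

image vertices: (-24/5, -29/25, 22/5), (-17/10, 84/25, 8/5)

T1 rotate right-handed about the y-axis with cos θ = 4/5, sin θ = 3/5: (-3, 2, 2) → (-6/5, 2, 17/5); (-1, -5, 0) → (-4/5, -5, 3/5)
T2 rotate right-handed about the z-axis with cos θ = -3/5, sin θ = 4/5: (-6/5, 2, 17/5) → (-22/25, -54/25, 17/5); (-4/5, -5, 3/5) → (112/25, 59/25, 3/5)
T3 shear: x ← x − 1/2·y: (-22/25, -54/25, 17/5) → (1/5, -54/25, 17/5); (112/25, 59/25, 3/5) → (33/10, 59/25, 3/5)
T4 translate by (-5, 1, 1): (1/5, -54/25, 17/5) → (-24/5, -29/25, 22/5); (33/10, 59/25, 3/5) → (-17/10, 84/25, 8/5)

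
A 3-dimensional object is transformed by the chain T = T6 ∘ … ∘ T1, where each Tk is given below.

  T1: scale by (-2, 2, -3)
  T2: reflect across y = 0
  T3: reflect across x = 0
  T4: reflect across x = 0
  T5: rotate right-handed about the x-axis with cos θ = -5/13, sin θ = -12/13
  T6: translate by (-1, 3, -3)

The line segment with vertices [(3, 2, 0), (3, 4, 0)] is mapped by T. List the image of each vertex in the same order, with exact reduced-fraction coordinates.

image vertices: (-7, 59/13, 9/13), (-7, 79/13, 57/13)

T1 scale by (-2, 2, -3): (3, 2, 0) → (-6, 4, 0); (3, 4, 0) → (-6, 8, 0)
T2 reflect across y = 0: (-6, 4, 0) → (-6, -4, 0); (-6, 8, 0) → (-6, -8, 0)
T3 reflect across x = 0: (-6, -4, 0) → (6, -4, 0); (-6, -8, 0) → (6, -8, 0)
T4 reflect across x = 0: (6, -4, 0) → (-6, -4, 0); (6, -8, 0) → (-6, -8, 0)
T5 rotate right-handed about the x-axis with cos θ = -5/13, sin θ = -12/13: (-6, -4, 0) → (-6, 20/13, 48/13); (-6, -8, 0) → (-6, 40/13, 96/13)
T6 translate by (-1, 3, -3): (-6, 20/13, 48/13) → (-7, 59/13, 9/13); (-6, 40/13, 96/13) → (-7, 79/13, 57/13)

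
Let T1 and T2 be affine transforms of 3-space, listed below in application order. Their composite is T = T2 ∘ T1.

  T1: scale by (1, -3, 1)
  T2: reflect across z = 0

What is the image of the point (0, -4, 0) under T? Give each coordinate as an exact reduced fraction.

T(p) = (0, 12, 0)

T1 scale by (1, -3, 1): (0, -4, 0) → (0, 12, 0)
T2 reflect across z = 0: (0, 12, 0) → (0, 12, 0)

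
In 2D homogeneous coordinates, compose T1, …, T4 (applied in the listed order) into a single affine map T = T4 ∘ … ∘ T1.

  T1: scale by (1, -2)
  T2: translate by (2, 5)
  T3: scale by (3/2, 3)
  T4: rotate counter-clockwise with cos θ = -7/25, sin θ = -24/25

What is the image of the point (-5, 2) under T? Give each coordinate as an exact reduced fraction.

T1 scale by (1, -2): (-5, 2) → (-5, -4)
T2 translate by (2, 5): (-5, -4) → (-3, 1)
T3 scale by (3/2, 3): (-3, 1) → (-9/2, 3)
T4 rotate counter-clockwise with cos θ = -7/25, sin θ = -24/25: (-9/2, 3) → (207/50, 87/25)

T(p) = (207/50, 87/25)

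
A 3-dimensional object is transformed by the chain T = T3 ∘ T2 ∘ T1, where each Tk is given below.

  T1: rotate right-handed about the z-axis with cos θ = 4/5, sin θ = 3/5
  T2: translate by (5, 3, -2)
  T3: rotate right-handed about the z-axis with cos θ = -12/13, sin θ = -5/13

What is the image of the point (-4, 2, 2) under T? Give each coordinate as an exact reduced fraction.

T(p) = (19/65, -147/65, 0)

T1 rotate right-handed about the z-axis with cos θ = 4/5, sin θ = 3/5: (-4, 2, 2) → (-22/5, -4/5, 2)
T2 translate by (5, 3, -2): (-22/5, -4/5, 2) → (3/5, 11/5, 0)
T3 rotate right-handed about the z-axis with cos θ = -12/13, sin θ = -5/13: (3/5, 11/5, 0) → (19/65, -147/65, 0)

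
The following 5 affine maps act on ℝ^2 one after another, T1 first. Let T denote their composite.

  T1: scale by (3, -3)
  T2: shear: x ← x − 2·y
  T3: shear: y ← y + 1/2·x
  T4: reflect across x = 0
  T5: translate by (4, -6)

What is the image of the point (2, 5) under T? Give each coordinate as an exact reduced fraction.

T(p) = (-32, -3)

T1 scale by (3, -3): (2, 5) → (6, -15)
T2 shear: x ← x − 2·y: (6, -15) → (36, -15)
T3 shear: y ← y + 1/2·x: (36, -15) → (36, 3)
T4 reflect across x = 0: (36, 3) → (-36, 3)
T5 translate by (4, -6): (-36, 3) → (-32, -3)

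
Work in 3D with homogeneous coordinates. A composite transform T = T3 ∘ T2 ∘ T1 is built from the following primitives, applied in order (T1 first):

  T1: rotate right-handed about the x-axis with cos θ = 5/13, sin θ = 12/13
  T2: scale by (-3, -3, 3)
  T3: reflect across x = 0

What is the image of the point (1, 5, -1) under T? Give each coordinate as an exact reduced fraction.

T1 rotate right-handed about the x-axis with cos θ = 5/13, sin θ = 12/13: (1, 5, -1) → (1, 37/13, 55/13)
T2 scale by (-3, -3, 3): (1, 37/13, 55/13) → (-3, -111/13, 165/13)
T3 reflect across x = 0: (-3, -111/13, 165/13) → (3, -111/13, 165/13)

T(p) = (3, -111/13, 165/13)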